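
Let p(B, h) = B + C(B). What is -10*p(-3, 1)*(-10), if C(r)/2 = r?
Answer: -900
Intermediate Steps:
C(r) = 2*r
p(B, h) = 3*B (p(B, h) = B + 2*B = 3*B)
-10*p(-3, 1)*(-10) = -30*(-3)*(-10) = -10*(-9)*(-10) = 90*(-10) = -900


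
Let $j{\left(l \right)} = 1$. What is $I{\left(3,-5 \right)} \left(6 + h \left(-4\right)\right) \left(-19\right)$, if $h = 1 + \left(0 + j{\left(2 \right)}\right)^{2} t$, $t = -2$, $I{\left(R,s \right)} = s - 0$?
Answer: $950$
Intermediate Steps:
$I{\left(R,s \right)} = s$ ($I{\left(R,s \right)} = s + 0 = s$)
$h = -1$ ($h = 1 + \left(0 + 1\right)^{2} \left(-2\right) = 1 + 1^{2} \left(-2\right) = 1 + 1 \left(-2\right) = 1 - 2 = -1$)
$I{\left(3,-5 \right)} \left(6 + h \left(-4\right)\right) \left(-19\right) = - 5 \left(6 - -4\right) \left(-19\right) = - 5 \left(6 + 4\right) \left(-19\right) = \left(-5\right) 10 \left(-19\right) = \left(-50\right) \left(-19\right) = 950$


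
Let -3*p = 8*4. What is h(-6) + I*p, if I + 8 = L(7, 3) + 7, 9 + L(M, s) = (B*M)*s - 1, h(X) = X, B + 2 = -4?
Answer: 4366/3 ≈ 1455.3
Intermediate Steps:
B = -6 (B = -2 - 4 = -6)
p = -32/3 (p = -8*4/3 = -⅓*32 = -32/3 ≈ -10.667)
L(M, s) = -10 - 6*M*s (L(M, s) = -9 + ((-6*M)*s - 1) = -9 + (-6*M*s - 1) = -9 + (-1 - 6*M*s) = -10 - 6*M*s)
I = -137 (I = -8 + ((-10 - 6*7*3) + 7) = -8 + ((-10 - 126) + 7) = -8 + (-136 + 7) = -8 - 129 = -137)
h(-6) + I*p = -6 - 137*(-32/3) = -6 + 4384/3 = 4366/3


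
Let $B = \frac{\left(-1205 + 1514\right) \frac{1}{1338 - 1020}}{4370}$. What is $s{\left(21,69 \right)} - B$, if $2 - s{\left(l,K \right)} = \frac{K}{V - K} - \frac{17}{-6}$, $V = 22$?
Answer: $\frac{41443667}{65314020} \approx 0.63453$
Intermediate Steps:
$s{\left(l,K \right)} = - \frac{5}{6} - \frac{K}{22 - K}$ ($s{\left(l,K \right)} = 2 - \left(\frac{K}{22 - K} - \frac{17}{-6}\right) = 2 - \left(\frac{K}{22 - K} - - \frac{17}{6}\right) = 2 - \left(\frac{K}{22 - K} + \frac{17}{6}\right) = 2 - \left(\frac{17}{6} + \frac{K}{22 - K}\right) = - \frac{5}{6} - \frac{K}{22 - K}$)
$B = \frac{103}{463220}$ ($B = \frac{309}{318} \cdot \frac{1}{4370} = 309 \cdot \frac{1}{318} \cdot \frac{1}{4370} = \frac{103}{106} \cdot \frac{1}{4370} = \frac{103}{463220} \approx 0.00022236$)
$s{\left(21,69 \right)} - B = \frac{110 + 69}{6 \left(-22 + 69\right)} - \frac{103}{463220} = \frac{1}{6} \cdot \frac{1}{47} \cdot 179 - \frac{103}{463220} = \frac{179}{282} - \frac{103}{463220} = \frac{41443667}{65314020}$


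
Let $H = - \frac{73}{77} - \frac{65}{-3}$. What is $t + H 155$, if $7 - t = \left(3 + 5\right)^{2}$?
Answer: $\frac{728663}{231} \approx 3154.4$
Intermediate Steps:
$H = \frac{4786}{231}$ ($H = \left(-73\right) \frac{1}{77} - - \frac{65}{3} = - \frac{73}{77} + \frac{65}{3} = \frac{4786}{231} \approx 20.719$)
$t = -57$ ($t = 7 - \left(3 + 5\right)^{2} = 7 - 8^{2} = 7 - 64 = -57$)
$t + H 155 = -57 + \frac{4786}{231} \cdot 155 = -57 + \frac{741830}{231} = \frac{728663}{231}$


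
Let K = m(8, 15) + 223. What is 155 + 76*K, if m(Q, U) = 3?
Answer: 17331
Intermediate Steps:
K = 226 (K = 3 + 223 = 226)
155 + 76*K = 155 + 76*226 = 155 + 17176 = 17331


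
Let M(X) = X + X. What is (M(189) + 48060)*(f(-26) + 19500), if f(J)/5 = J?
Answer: 938244060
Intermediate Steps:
M(X) = 2*X
f(J) = 5*J
(M(189) + 48060)*(f(-26) + 19500) = (2*189 + 48060)*(5*(-26) + 19500) = (378 + 48060)*(-130 + 19500) = 48438*19370 = 938244060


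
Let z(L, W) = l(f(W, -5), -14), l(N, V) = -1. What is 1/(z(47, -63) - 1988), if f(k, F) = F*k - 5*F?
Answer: -1/1989 ≈ -0.00050277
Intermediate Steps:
f(k, F) = -5*F + F*k
z(L, W) = -1
1/(z(47, -63) - 1988) = 1/(-1 - 1988) = 1/(-1989) = -1/1989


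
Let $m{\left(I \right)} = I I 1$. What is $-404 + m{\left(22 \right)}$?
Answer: $80$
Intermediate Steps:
$m{\left(I \right)} = I^{2}$ ($m{\left(I \right)} = I^{2} \cdot 1 = I^{2}$)
$-404 + m{\left(22 \right)} = -404 + 22^{2} = -404 + 484 = 80$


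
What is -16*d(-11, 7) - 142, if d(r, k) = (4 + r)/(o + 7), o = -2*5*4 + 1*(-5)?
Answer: -2754/19 ≈ -144.95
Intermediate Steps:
o = -45 (o = -10*4 - 5 = -40 - 5 = -45)
d(r, k) = -2/19 - r/38 (d(r, k) = (4 + r)/(-45 + 7) = (4 + r)/(-38) = (4 + r)*(-1/38) = -2/19 - r/38)
-16*d(-11, 7) - 142 = -16*(-2/19 - 1/38*(-11)) - 142 = -16*(-2/19 + 11/38) - 142 = -16*7/38 - 142 = -56/19 - 142 = -2754/19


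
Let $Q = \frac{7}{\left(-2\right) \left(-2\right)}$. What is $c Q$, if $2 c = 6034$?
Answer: $\frac{21119}{4} \approx 5279.8$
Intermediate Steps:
$c = 3017$ ($c = \frac{1}{2} \cdot 6034 = 3017$)
$Q = \frac{7}{4} \approx 1.75$
$c Q = 3017 \cdot \frac{7}{4} = \frac{21119}{4}$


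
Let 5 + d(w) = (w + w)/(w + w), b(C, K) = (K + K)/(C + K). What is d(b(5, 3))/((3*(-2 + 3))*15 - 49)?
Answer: 1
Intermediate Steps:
b(C, K) = 2*K/(C + K) (b(C, K) = (2*K)/(C + K) = 2*K/(C + K))
d(w) = -4 (d(w) = -5 + (w + w)/(w + w) = -5 + (2*w)/((2*w)) = -5 + (2*w)*(1/(2*w)) = -5 + 1 = -4)
d(b(5, 3))/((3*(-2 + 3))*15 - 49) = -4/((3*(-2 + 3))*15 - 49) = -4/((3*1)*15 - 49) = -4/(3*15 - 49) = -4/(45 - 49) = -4/(-4) = -4*(-1/4) = 1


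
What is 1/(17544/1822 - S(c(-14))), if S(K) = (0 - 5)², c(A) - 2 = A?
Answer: -911/14003 ≈ -0.065058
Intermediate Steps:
c(A) = 2 + A
S(K) = 25 (S(K) = (-5)² = 25)
1/(17544/1822 - S(c(-14))) = 1/(17544/1822 - 1*25) = 1/(17544*(1/1822) - 25) = 1/(8772/911 - 25) = 1/(-14003/911) = -911/14003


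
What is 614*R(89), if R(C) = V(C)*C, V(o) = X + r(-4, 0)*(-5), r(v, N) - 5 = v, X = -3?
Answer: -437168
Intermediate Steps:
r(v, N) = 5 + v
V(o) = -8 (V(o) = -3 + (5 - 4)*(-5) = -3 + 1*(-5) = -3 - 5 = -8)
R(C) = -8*C
614*R(89) = 614*(-8*89) = 614*(-712) = -437168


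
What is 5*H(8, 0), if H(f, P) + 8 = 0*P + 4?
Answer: -20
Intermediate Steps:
H(f, P) = -4 (H(f, P) = -8 + (0*P + 4) = -8 + (0 + 4) = -8 + 4 = -4)
5*H(8, 0) = 5*(-4) = -20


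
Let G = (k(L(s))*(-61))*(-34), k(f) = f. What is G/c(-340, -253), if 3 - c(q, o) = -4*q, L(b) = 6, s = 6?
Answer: -12444/1357 ≈ -9.1702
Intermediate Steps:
c(q, o) = 3 + 4*q (c(q, o) = 3 - (-4)*q = 3 + 4*q)
G = 12444 (G = (6*(-61))*(-34) = -366*(-34) = 12444)
G/c(-340, -253) = 12444/(3 + 4*(-340)) = 12444/(3 - 1360) = 12444/(-1357) = 12444*(-1/1357) = -12444/1357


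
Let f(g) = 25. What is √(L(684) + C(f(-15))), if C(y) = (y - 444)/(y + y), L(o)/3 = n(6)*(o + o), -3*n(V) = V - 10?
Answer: √546362/10 ≈ 73.916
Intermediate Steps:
n(V) = 10/3 - V/3 (n(V) = -(V - 10)/3 = -(-10 + V)/3 = 10/3 - V/3)
L(o) = 8*o (L(o) = 3*((10/3 - ⅓*6)*(o + o)) = 3*((10/3 - 2)*(2*o)) = 3*(4*(2*o)/3) = 3*(8*o/3) = 8*o)
C(y) = (-444 + y)/(2*y) (C(y) = (-444 + y)/((2*y)) = (-444 + y)*(1/(2*y)) = (-444 + y)/(2*y))
√(L(684) + C(f(-15))) = √(8*684 + (½)*(-444 + 25)/25) = √(5472 + (½)*(1/25)*(-419)) = √(5472 - 419/50) = √(273181/50) = √546362/10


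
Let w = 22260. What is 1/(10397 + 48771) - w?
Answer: -1317079679/59168 ≈ -22260.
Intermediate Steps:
1/(10397 + 48771) - w = 1/(10397 + 48771) - 1*22260 = 1/59168 - 22260 = -1317079679/59168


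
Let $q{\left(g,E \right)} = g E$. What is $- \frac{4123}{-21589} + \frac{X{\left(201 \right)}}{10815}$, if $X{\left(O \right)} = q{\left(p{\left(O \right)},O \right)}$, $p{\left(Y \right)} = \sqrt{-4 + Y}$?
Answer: $\frac{4123}{21589} + \frac{67 \sqrt{197}}{3605} \approx 0.45183$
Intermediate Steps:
$q{\left(g,E \right)} = E g$
$X{\left(O \right)} = O \sqrt{-4 + O}$
$- \frac{4123}{-21589} + \frac{X{\left(201 \right)}}{10815} = - \frac{4123}{-21589} + \frac{201 \sqrt{-4 + 201}}{10815} = \left(-4123\right) \left(- \frac{1}{21589}\right) + 201 \sqrt{197} \cdot \frac{1}{10815} = \frac{4123}{21589} + \frac{67 \sqrt{197}}{3605}$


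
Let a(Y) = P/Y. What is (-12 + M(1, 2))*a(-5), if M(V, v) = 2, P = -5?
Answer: -10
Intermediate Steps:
a(Y) = -5/Y
(-12 + M(1, 2))*a(-5) = (-12 + 2)*(-5/(-5)) = -(-50)*(-1)/5 = -10*1 = -10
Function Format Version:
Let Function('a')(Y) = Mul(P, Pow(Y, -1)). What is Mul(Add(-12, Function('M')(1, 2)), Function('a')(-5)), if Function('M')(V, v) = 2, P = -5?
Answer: -10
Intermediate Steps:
Function('a')(Y) = Mul(-5, Pow(Y, -1))
Mul(Add(-12, Function('M')(1, 2)), Function('a')(-5)) = Mul(Add(-12, 2), Mul(-5, Pow(-5, -1))) = Mul(-10, Mul(-5, Rational(-1, 5))) = Mul(-10, 1) = -10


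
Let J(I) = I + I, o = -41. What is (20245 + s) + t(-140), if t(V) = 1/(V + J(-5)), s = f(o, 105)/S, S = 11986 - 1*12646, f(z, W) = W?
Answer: 66807953/3300 ≈ 20245.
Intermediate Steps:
J(I) = 2*I
S = -660 (S = 11986 - 12646 = -660)
s = -7/44 (s = 105/(-660) = 105*(-1/660) = -7/44 ≈ -0.15909)
t(V) = 1/(-10 + V) (t(V) = 1/(V + 2*(-5)) = 1/(V - 10) = 1/(-10 + V))
(20245 + s) + t(-140) = (20245 - 7/44) + 1/(-10 - 140) = 890773/44 + 1/(-150) = 890773/44 - 1/150 = 66807953/3300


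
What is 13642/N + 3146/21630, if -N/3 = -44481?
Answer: 119148023/481062015 ≈ 0.24768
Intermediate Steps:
N = 133443 (N = -3*(-44481) = 133443)
13642/N + 3146/21630 = 13642/133443 + 3146/21630 = 13642*(1/133443) + 3146*(1/21630) = 13642/133443 + 1573/10815 = 119148023/481062015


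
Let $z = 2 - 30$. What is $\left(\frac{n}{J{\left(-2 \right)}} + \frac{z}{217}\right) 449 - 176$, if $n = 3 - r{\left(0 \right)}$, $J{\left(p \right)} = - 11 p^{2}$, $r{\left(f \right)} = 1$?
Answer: $- \frac{173463}{682} \approx -254.34$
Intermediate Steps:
$z = -28$ ($z = 2 - 30 = -28$)
$n = 2$ ($n = 3 - 1 = 2$)
$\left(\frac{n}{J{\left(-2 \right)}} + \frac{z}{217}\right) 449 - 176 = \left(\frac{2}{\left(-11\right) \left(-2\right)^{2}} - \frac{28}{217}\right) 449 - 176 = \left(\frac{2}{\left(-11\right) 4} - \frac{4}{31}\right) 449 - 176 = \left(\frac{2}{-44} - \frac{4}{31}\right) 449 - 176 = \left(2 \left(- \frac{1}{44}\right) - \frac{4}{31}\right) 449 - 176 = \left(- \frac{1}{22} - \frac{4}{31}\right) 449 - 176 = \left(- \frac{119}{682}\right) 449 - 176 = - \frac{53431}{682} - 176 = - \frac{173463}{682}$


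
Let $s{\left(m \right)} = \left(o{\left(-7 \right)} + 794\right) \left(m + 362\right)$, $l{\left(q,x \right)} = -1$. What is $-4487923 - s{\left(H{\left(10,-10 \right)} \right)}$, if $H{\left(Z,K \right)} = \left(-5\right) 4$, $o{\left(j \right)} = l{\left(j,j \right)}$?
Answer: $-4759129$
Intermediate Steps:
$o{\left(j \right)} = -1$
$H{\left(Z,K \right)} = -20$
$s{\left(m \right)} = 287066 + 793 m$ ($s{\left(m \right)} = \left(-1 + 794\right) \left(m + 362\right) = 793 \left(362 + m\right) = 287066 + 793 m$)
$-4487923 - s{\left(H{\left(10,-10 \right)} \right)} = -4487923 - \left(287066 + 793 \left(-20\right)\right) = -4487923 - \left(287066 - 15860\right) = -4487923 - 271206 = -4759129$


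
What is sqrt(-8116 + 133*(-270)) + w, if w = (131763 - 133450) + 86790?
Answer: 85103 + I*sqrt(44026) ≈ 85103.0 + 209.82*I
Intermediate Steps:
w = 85103 (w = -1687 + 86790 = 85103)
sqrt(-8116 + 133*(-270)) + w = sqrt(-8116 + 133*(-270)) + 85103 = sqrt(-8116 - 35910) + 85103 = sqrt(-44026) + 85103 = I*sqrt(44026) + 85103 = 85103 + I*sqrt(44026)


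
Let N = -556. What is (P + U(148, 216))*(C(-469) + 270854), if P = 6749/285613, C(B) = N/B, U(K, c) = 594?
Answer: 21552204016192422/133952497 ≈ 1.6089e+8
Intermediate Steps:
C(B) = -556/B
P = 6749/285613 (P = 6749*(1/285613) = 6749/285613 ≈ 0.023630)
(P + U(148, 216))*(C(-469) + 270854) = (6749/285613 + 594)*(-556/(-469) + 270854) = 169660871*(-556*(-1/469) + 270854)/285613 = 169660871*(556/469 + 270854)/285613 = (169660871/285613)*(127031082/469) = 21552204016192422/133952497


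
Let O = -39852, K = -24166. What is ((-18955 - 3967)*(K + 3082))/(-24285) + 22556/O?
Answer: -1605043262513/80650485 ≈ -19901.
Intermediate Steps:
((-18955 - 3967)*(K + 3082))/(-24285) + 22556/O = ((-18955 - 3967)*(-24166 + 3082))/(-24285) + 22556/(-39852) = -22922*(-21084)*(-1/24285) + 22556*(-1/39852) = 483287448*(-1/24285) - 5639/9963 = -161095816/8095 - 5639/9963 = -1605043262513/80650485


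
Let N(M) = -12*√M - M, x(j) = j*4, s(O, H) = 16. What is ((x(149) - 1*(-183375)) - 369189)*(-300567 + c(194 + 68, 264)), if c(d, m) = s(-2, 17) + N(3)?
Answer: 55668010772 + 2222616*√3 ≈ 5.5672e+10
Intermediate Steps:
x(j) = 4*j
N(M) = -M - 12*√M
c(d, m) = 13 - 12*√3 (c(d, m) = 16 + (-1*3 - 12*√3) = 16 + (-3 - 12*√3) = 13 - 12*√3)
((x(149) - 1*(-183375)) - 369189)*(-300567 + c(194 + 68, 264)) = ((4*149 - 1*(-183375)) - 369189)*(-300567 + (13 - 12*√3)) = ((596 + 183375) - 369189)*(-300554 - 12*√3) = (183971 - 369189)*(-300554 - 12*√3) = -185218*(-300554 - 12*√3) = 55668010772 + 2222616*√3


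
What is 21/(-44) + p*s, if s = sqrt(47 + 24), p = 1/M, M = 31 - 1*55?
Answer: -21/44 - sqrt(71)/24 ≈ -0.82836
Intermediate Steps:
M = -24 (M = 31 - 55 = -24)
p = -1/24 (p = 1/(-24) = -1/24 ≈ -0.041667)
s = sqrt(71) ≈ 8.4261
21/(-44) + p*s = 21/(-44) - sqrt(71)/24 = 21*(-1/44) - sqrt(71)/24 = -21/44 - sqrt(71)/24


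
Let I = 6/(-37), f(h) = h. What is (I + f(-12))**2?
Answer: 202500/1369 ≈ 147.92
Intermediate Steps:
I = -6/37 (I = 6*(-1/37) = -6/37 ≈ -0.16216)
(I + f(-12))**2 = (-6/37 - 12)**2 = (-450/37)**2 = 202500/1369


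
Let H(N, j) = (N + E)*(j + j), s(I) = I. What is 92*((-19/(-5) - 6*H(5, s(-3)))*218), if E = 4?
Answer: 32871784/5 ≈ 6.5744e+6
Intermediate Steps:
H(N, j) = 2*j*(4 + N) (H(N, j) = (N + 4)*(j + j) = (4 + N)*(2*j) = 2*j*(4 + N))
92*((-19/(-5) - 6*H(5, s(-3)))*218) = 92*((-19/(-5) - 6/(1/(0 + 2*(-3)*(4 + 5))))*218) = 92*((-19*(-1/5) - 6/(1/(0 + 2*(-3)*9)))*218) = 92*((19/5 - 6/(1/(0 - 54)))*218) = 92*((19/5 - 6/(1/(-54)))*218) = 92*((19/5 - 6/(-1/54))*218) = 92*((19/5 - 6*(-54))*218) = 92*((19/5 + 324)*218) = 92*((1639/5)*218) = 92*(357302/5) = 32871784/5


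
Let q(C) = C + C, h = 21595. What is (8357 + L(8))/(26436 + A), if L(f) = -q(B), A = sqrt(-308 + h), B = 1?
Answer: 220872780/698840809 - 8355*sqrt(21287)/698840809 ≈ 0.31431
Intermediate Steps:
A = sqrt(21287) (A = sqrt(-308 + 21595) = sqrt(21287) ≈ 145.90)
q(C) = 2*C
L(f) = -2
(8357 + L(8))/(26436 + A) = (8357 - 2)/(26436 + sqrt(21287)) = 8355/(26436 + sqrt(21287))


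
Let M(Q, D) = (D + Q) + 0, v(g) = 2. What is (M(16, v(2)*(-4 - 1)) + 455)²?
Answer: 212521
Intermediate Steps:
M(Q, D) = D + Q
(M(16, v(2)*(-4 - 1)) + 455)² = ((2*(-4 - 1) + 16) + 455)² = ((2*(-5) + 16) + 455)² = ((-10 + 16) + 455)² = (6 + 455)² = 461² = 212521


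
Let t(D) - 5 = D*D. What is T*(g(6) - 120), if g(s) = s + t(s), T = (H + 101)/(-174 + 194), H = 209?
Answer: -2263/2 ≈ -1131.5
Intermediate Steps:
t(D) = 5 + D² (t(D) = 5 + D*D = 5 + D²)
T = 31/2 (T = (209 + 101)/(-174 + 194) = 310/20 = 310*(1/20) = 31/2 ≈ 15.500)
g(s) = 5 + s + s² (g(s) = s + (5 + s²) = 5 + s + s²)
T*(g(6) - 120) = 31*((5 + 6 + 6²) - 120)/2 = 31*((5 + 6 + 36) - 120)/2 = 31*(47 - 120)/2 = (31/2)*(-73) = -2263/2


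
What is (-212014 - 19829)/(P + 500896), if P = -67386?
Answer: -231843/433510 ≈ -0.53480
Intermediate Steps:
(-212014 - 19829)/(P + 500896) = (-212014 - 19829)/(-67386 + 500896) = -231843/433510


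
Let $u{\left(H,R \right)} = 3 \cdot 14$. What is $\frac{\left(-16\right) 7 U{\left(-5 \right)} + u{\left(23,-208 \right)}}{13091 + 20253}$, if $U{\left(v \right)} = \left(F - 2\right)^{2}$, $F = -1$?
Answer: $- \frac{483}{16672} \approx -0.028971$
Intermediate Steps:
$U{\left(v \right)} = 9$ ($U{\left(v \right)} = \left(-1 - 2\right)^{2} = \left(-3\right)^{2} = 9$)
$u{\left(H,R \right)} = 42$
$\frac{\left(-16\right) 7 U{\left(-5 \right)} + u{\left(23,-208 \right)}}{13091 + 20253} = \frac{\left(-16\right) 7 \cdot 9 + 42}{13091 + 20253} = \frac{\left(-112\right) 9 + 42}{33344} = \left(-1008 + 42\right) \frac{1}{33344} = \left(-966\right) \frac{1}{33344} = - \frac{483}{16672}$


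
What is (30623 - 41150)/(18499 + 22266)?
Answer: -10527/40765 ≈ -0.25824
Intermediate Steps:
(30623 - 41150)/(18499 + 22266) = -10527/40765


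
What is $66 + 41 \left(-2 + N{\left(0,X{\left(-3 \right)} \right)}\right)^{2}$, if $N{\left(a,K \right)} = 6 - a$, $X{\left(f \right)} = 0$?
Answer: $722$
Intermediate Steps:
$66 + 41 \left(-2 + N{\left(0,X{\left(-3 \right)} \right)}\right)^{2} = 66 + 41 \left(-2 + \left(6 - 0\right)\right)^{2} = 66 + 41 \left(-2 + \left(6 + 0\right)\right)^{2} = 66 + 41 \left(-2 + 6\right)^{2} = 66 + 41 \cdot 4^{2} = 66 + 41 \cdot 16 = 66 + 656 = 722$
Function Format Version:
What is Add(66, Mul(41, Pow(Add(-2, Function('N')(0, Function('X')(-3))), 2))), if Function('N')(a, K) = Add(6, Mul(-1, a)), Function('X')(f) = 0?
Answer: 722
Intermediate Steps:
Add(66, Mul(41, Pow(Add(-2, Function('N')(0, Function('X')(-3))), 2))) = Add(66, Mul(41, Pow(Add(-2, Add(6, Mul(-1, 0))), 2))) = Add(66, Mul(41, Pow(Add(-2, Add(6, 0)), 2))) = Add(66, Mul(41, Pow(Add(-2, 6), 2))) = Add(66, Mul(41, Pow(4, 2))) = Add(66, Mul(41, 16)) = Add(66, 656) = 722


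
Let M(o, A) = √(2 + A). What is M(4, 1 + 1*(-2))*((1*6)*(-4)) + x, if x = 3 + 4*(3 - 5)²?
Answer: -5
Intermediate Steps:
x = 19 (x = 3 + 4*(-2)² = 3 + 4*4 = 3 + 16 = 19)
M(4, 1 + 1*(-2))*((1*6)*(-4)) + x = √(2 + (1 + 1*(-2)))*((1*6)*(-4)) + 19 = √(2 + (1 - 2))*(6*(-4)) + 19 = √(2 - 1)*(-24) + 19 = √1*(-24) + 19 = 1*(-24) + 19 = -24 + 19 = -5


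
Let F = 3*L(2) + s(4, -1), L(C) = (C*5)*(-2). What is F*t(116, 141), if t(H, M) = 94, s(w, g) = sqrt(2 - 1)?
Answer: -5546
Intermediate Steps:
L(C) = -10*C (L(C) = (5*C)*(-2) = -10*C)
s(w, g) = 1 (s(w, g) = sqrt(1) = 1)
F = -59 (F = 3*(-10*2) + 1 = 3*(-20) + 1 = -60 + 1 = -59)
F*t(116, 141) = -59*94 = -5546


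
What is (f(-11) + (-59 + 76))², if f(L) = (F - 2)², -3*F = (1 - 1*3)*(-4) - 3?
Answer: 75076/81 ≈ 926.86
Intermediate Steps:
F = -5/3 (F = -((1 - 1*3)*(-4) - 3)/3 = -((1 - 3)*(-4) - 3)/3 = -(-2*(-4) - 3)/3 = -(8 - 3)/3 = -⅓*5 = -5/3 ≈ -1.6667)
f(L) = 121/9 (f(L) = (-5/3 - 2)² = (-11/3)² = 121/9)
(f(-11) + (-59 + 76))² = (121/9 + (-59 + 76))² = (121/9 + 17)² = (274/9)² = 75076/81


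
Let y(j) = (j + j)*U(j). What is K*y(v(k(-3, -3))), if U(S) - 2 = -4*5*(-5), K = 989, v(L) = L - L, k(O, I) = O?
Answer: 0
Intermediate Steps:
v(L) = 0
U(S) = 102 (U(S) = 2 - 4*5*(-5) = 2 - 20*(-5) = 2 + 100 = 102)
y(j) = 204*j (y(j) = (j + j)*102 = (2*j)*102 = 204*j)
K*y(v(k(-3, -3))) = 989*(204*0) = 989*0 = 0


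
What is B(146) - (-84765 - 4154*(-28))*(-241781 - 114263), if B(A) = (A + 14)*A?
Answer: 11232143428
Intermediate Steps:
B(A) = A*(14 + A) (B(A) = (14 + A)*A = A*(14 + A))
B(146) - (-84765 - 4154*(-28))*(-241781 - 114263) = 146*(14 + 146) - (-84765 - 4154*(-28))*(-241781 - 114263) = 146*160 - (-84765 + 116312)*(-356044) = 23360 - 31547*(-356044) = 23360 - 1*(-11232120068) = 23360 + 11232120068 = 11232143428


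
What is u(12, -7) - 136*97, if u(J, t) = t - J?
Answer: -13211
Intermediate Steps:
u(12, -7) - 136*97 = (-7 - 1*12) - 136*97 = (-7 - 12) - 13192 = -19 - 13192 = -13211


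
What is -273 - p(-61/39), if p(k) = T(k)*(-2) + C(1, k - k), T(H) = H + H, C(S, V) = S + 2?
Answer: -11008/39 ≈ -282.26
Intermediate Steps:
C(S, V) = 2 + S
T(H) = 2*H
p(k) = 3 - 4*k (p(k) = (2*k)*(-2) + (2 + 1) = -4*k + 3 = 3 - 4*k)
-273 - p(-61/39) = -273 - (3 - (-244)/39) = -273 - (3 - 4*(-61/39)) = -273 - (3 + 244/39) = -273 - 1*361/39 = -273 - 361/39 = -11008/39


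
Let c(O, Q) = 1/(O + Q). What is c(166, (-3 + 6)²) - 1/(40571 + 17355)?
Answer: 57751/10137050 ≈ 0.0056970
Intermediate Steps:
c(166, (-3 + 6)²) - 1/(40571 + 17355) = 1/(166 + (-3 + 6)²) - 1/(40571 + 17355) = 1/(166 + 3²) - 1/57926 = 1/(166 + 9) - 1*1/57926 = 1/175 - 1/57926 = 57751/10137050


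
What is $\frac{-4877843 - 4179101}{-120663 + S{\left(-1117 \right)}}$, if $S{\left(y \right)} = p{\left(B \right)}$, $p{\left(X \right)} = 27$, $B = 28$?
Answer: $\frac{2264236}{30159} \approx 75.077$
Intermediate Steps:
$S{\left(y \right)} = 27$
$\frac{-4877843 - 4179101}{-120663 + S{\left(-1117 \right)}} = \frac{-4877843 - 4179101}{-120663 + 27} = - \frac{9056944}{-120636} = \left(-9056944\right) \left(- \frac{1}{120636}\right) = \frac{2264236}{30159}$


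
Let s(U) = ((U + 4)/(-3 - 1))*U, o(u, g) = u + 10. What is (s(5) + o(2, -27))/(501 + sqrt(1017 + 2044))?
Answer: 1503/991760 - 3*sqrt(3061)/991760 ≈ 0.0013481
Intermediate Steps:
o(u, g) = 10 + u
s(U) = U*(-1 - U/4) (s(U) = ((4 + U)/(-4))*U = ((4 + U)*(-1/4))*U = (-1 - U/4)*U = U*(-1 - U/4))
(s(5) + o(2, -27))/(501 + sqrt(1017 + 2044)) = (-1/4*5*(4 + 5) + (10 + 2))/(501 + sqrt(1017 + 2044)) = (-1/4*5*9 + 12)/(501 + sqrt(3061)) = (-45/4 + 12)/(501 + sqrt(3061)) = 3/(4*(501 + sqrt(3061)))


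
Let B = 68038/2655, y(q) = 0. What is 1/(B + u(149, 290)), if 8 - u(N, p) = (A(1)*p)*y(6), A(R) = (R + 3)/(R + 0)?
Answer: 2655/89278 ≈ 0.029739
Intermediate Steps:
B = 68038/2655 (B = 68038*(1/2655) = 68038/2655 ≈ 25.626)
A(R) = (3 + R)/R
u(N, p) = 8 (u(N, p) = 8 - ((3 + 1)/1)*p*0 = 8 - (1*4)*p*0 = 8 - 4*p*0 = 8 - 1*0 = 8 + 0 = 8)
1/(B + u(149, 290)) = 1/(68038/2655 + 8) = 1/(89278/2655) = 2655/89278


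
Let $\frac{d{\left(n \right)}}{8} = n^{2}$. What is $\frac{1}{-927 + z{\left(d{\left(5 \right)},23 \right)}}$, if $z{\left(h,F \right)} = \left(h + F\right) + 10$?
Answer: $- \frac{1}{694} \approx -0.0014409$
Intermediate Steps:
$d{\left(n \right)} = 8 n^{2}$
$z{\left(h,F \right)} = 10 + F + h$ ($z{\left(h,F \right)} = \left(F + h\right) + 10 = 10 + F + h$)
$\frac{1}{-927 + z{\left(d{\left(5 \right)},23 \right)}} = \frac{1}{-927 + \left(10 + 23 + 8 \cdot 5^{2}\right)} = \frac{1}{-927 + \left(10 + 23 + 8 \cdot 25\right)} = \frac{1}{-927 + \left(10 + 23 + 200\right)} = \frac{1}{-927 + 233} = \frac{1}{-694} = - \frac{1}{694}$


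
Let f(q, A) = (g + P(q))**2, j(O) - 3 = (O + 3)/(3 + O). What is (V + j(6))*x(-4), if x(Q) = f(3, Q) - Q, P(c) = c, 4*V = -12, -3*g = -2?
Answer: 157/9 ≈ 17.444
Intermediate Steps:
g = 2/3 (g = -1/3*(-2) = 2/3 ≈ 0.66667)
V = -3 (V = (1/4)*(-12) = -3)
j(O) = 4 (j(O) = 3 + (O + 3)/(3 + O) = 3 + (3 + O)/(3 + O) = 3 + 1 = 4)
f(q, A) = (2/3 + q)**2
x(Q) = 121/9 - Q (x(Q) = (2 + 3*3)**2/9 - Q = (2 + 9)**2/9 - Q = (1/9)*11**2 - Q = (1/9)*121 - Q = 121/9 - Q)
(V + j(6))*x(-4) = (-3 + 4)*(121/9 - 1*(-4)) = 1*(121/9 + 4) = 1*(157/9) = 157/9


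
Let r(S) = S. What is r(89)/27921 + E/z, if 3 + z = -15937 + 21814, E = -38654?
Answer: -16344478/2484969 ≈ -6.5773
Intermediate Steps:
z = 5874 (z = -3 + (-15937 + 21814) = -3 + 5877 = 5874)
r(89)/27921 + E/z = 89/27921 - 38654/5874 = 89*(1/27921) - 38654*1/5874 = 89/27921 - 1757/267 = -16344478/2484969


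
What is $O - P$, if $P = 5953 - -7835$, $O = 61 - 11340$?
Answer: $-25067$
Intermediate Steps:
$O = -11279$ ($O = 61 - 11340 = -11279$)
$P = 13788$ ($P = 5953 + 7835 = 13788$)
$O - P = -11279 - 13788 = -25067$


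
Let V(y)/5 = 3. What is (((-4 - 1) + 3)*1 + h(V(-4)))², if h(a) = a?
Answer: 169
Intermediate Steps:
V(y) = 15 (V(y) = 5*3 = 15)
(((-4 - 1) + 3)*1 + h(V(-4)))² = (((-4 - 1) + 3)*1 + 15)² = ((-5 + 3)*1 + 15)² = (-2*1 + 15)² = (-2 + 15)² = 13² = 169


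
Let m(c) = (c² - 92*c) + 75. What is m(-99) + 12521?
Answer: 31505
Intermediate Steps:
m(c) = 75 + c² - 92*c
m(-99) + 12521 = (75 + (-99)² - 92*(-99)) + 12521 = (75 + 9801 + 9108) + 12521 = 18984 + 12521 = 31505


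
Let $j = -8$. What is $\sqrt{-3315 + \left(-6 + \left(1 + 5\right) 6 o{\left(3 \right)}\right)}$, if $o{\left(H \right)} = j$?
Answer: $3 i \sqrt{401} \approx 60.075 i$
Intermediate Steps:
$o{\left(H \right)} = -8$
$\sqrt{-3315 + \left(-6 + \left(1 + 5\right) 6 o{\left(3 \right)}\right)} = \sqrt{-3315 + \left(-6 + \left(1 + 5\right) 6 \left(-8\right)\right)} = \sqrt{-3315 + \left(-6 + 6 \cdot 6 \left(-8\right)\right)} = \sqrt{-3315 + \left(-6 + 36 \left(-8\right)\right)} = \sqrt{-3315 - 294} = \sqrt{-3609} = 3 i \sqrt{401}$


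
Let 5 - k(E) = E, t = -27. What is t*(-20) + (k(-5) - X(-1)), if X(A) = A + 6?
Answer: 545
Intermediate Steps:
X(A) = 6 + A
k(E) = 5 - E
t*(-20) + (k(-5) - X(-1)) = -27*(-20) + ((5 - 1*(-5)) - (6 - 1)) = 540 + ((5 + 5) - 1*5) = 540 + (10 - 5) = 540 + 5 = 545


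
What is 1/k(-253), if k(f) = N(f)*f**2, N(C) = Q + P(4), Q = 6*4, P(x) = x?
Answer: 1/1792252 ≈ 5.5796e-7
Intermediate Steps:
Q = 24
N(C) = 28 (N(C) = 24 + 4 = 28)
k(f) = 28*f**2
1/k(-253) = 1/(28*(-253)**2) = 1/(28*64009) = 1/1792252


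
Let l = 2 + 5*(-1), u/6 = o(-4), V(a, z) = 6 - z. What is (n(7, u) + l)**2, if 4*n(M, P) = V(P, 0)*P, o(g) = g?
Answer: 1521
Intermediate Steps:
u = -24 (u = 6*(-4) = -24)
n(M, P) = 3*P/2 (n(M, P) = ((6 - 1*0)*P)/4 = ((6 + 0)*P)/4 = (6*P)/4 = 3*P/2)
l = -3 (l = 2 - 5 = -3)
(n(7, u) + l)**2 = ((3/2)*(-24) - 3)**2 = (-36 - 3)**2 = (-39)**2 = 1521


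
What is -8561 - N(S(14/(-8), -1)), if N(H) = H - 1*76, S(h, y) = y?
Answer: -8484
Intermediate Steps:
N(H) = -76 + H (N(H) = H - 76 = -76 + H)
-8561 - N(S(14/(-8), -1)) = -8561 - (-76 - 1) = -8561 - 1*(-77) = -8561 + 77 = -8484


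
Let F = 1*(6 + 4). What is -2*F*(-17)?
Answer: 340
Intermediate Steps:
F = 10 (F = 1*10 = 10)
-2*F*(-17) = -2*10*(-17) = -20*(-17) = 340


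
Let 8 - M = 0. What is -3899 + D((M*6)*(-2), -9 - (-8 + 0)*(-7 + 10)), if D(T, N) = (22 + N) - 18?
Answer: -3880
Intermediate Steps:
M = 8 (M = 8 - 1*0 = 8 + 0 = 8)
D(T, N) = 4 + N
-3899 + D((M*6)*(-2), -9 - (-8 + 0)*(-7 + 10)) = -3899 + (4 + (-9 - (-8 + 0)*(-7 + 10))) = -3899 + (4 + (-9 - (-8)*3)) = -3899 + (4 + (-9 - 1*(-24))) = -3899 + (4 + (-9 + 24)) = -3899 + (4 + 15) = -3899 + 19 = -3880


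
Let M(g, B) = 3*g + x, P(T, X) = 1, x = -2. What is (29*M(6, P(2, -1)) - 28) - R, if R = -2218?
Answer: 2654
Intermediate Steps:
M(g, B) = -2 + 3*g (M(g, B) = 3*g - 2 = -2 + 3*g)
(29*M(6, P(2, -1)) - 28) - R = (29*(-2 + 3*6) - 28) - 1*(-2218) = (29*(-2 + 18) - 28) + 2218 = (29*16 - 28) + 2218 = (464 - 28) + 2218 = 436 + 2218 = 2654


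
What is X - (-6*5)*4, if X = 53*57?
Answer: 3141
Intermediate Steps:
X = 3021
X - (-6*5)*4 = 3021 - (-6*5)*4 = 3021 - (-30)*4 = 3021 - 1*(-120) = 3021 + 120 = 3141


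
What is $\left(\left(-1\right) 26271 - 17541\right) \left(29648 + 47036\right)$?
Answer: $-3359679408$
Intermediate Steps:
$\left(\left(-1\right) 26271 - 17541\right) \left(29648 + 47036\right) = \left(-26271 - 17541\right) 76684 = \left(-43812\right) 76684 = -3359679408$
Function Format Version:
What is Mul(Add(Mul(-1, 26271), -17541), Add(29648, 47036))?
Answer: -3359679408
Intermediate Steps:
Mul(Add(Mul(-1, 26271), -17541), Add(29648, 47036)) = Mul(Add(-26271, -17541), 76684) = Mul(-43812, 76684) = -3359679408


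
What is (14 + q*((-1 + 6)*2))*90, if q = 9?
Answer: 9360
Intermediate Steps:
(14 + q*((-1 + 6)*2))*90 = (14 + 9*((-1 + 6)*2))*90 = (14 + 9*(5*2))*90 = (14 + 9*10)*90 = (14 + 90)*90 = 104*90 = 9360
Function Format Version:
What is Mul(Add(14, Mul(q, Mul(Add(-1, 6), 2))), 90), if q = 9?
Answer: 9360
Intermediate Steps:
Mul(Add(14, Mul(q, Mul(Add(-1, 6), 2))), 90) = Mul(Add(14, Mul(9, Mul(Add(-1, 6), 2))), 90) = Mul(Add(14, Mul(9, Mul(5, 2))), 90) = Mul(Add(14, Mul(9, 10)), 90) = Mul(Add(14, 90), 90) = Mul(104, 90) = 9360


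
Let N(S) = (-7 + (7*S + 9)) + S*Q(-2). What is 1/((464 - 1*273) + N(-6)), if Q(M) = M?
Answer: 1/163 ≈ 0.0061350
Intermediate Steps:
N(S) = 2 + 5*S (N(S) = (-7 + (7*S + 9)) + S*(-2) = (-7 + (9 + 7*S)) - 2*S = (2 + 7*S) - 2*S = 2 + 5*S)
1/((464 - 1*273) + N(-6)) = 1/((464 - 1*273) + (2 + 5*(-6))) = 1/((464 - 273) + (2 - 30)) = 1/(191 - 28) = 1/163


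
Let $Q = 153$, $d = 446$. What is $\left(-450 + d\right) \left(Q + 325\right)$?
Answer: $-1912$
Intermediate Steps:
$\left(-450 + d\right) \left(Q + 325\right) = \left(-450 + 446\right) \left(153 + 325\right) = \left(-4\right) 478 = -1912$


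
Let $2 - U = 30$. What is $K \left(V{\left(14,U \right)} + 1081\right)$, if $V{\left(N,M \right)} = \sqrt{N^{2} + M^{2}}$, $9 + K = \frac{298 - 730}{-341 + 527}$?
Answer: $- \frac{379431}{31} - \frac{4914 \sqrt{5}}{31} \approx -12594.0$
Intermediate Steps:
$K = - \frac{351}{31}$ ($K = -9 + \frac{298 - 730}{-341 + 527} = -9 - \frac{432}{186} = -9 - \frac{72}{31} = - \frac{351}{31} \approx -11.323$)
$U = -28$ ($U = 2 - 30 = -28$)
$V{\left(N,M \right)} = \sqrt{M^{2} + N^{2}}$
$K \left(V{\left(14,U \right)} + 1081\right) = - \frac{351 \left(\sqrt{\left(-28\right)^{2} + 14^{2}} + 1081\right)}{31} = - \frac{351 \left(\sqrt{784 + 196} + 1081\right)}{31} = - \frac{351 \left(\sqrt{980} + 1081\right)}{31} = - \frac{351 \left(14 \sqrt{5} + 1081\right)}{31} = - \frac{351 \left(1081 + 14 \sqrt{5}\right)}{31} = - \frac{379431}{31} - \frac{4914 \sqrt{5}}{31}$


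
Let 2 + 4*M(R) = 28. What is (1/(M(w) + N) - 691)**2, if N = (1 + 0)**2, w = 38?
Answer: 107391769/225 ≈ 4.7730e+5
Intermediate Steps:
N = 1 (N = 1**2 = 1)
M(R) = 13/2 (M(R) = -1/2 + (1/4)*28 = -1/2 + 7 = 13/2)
(1/(M(w) + N) - 691)**2 = (1/(13/2 + 1) - 691)**2 = (1/(15/2) - 691)**2 = (2/15 - 691)**2 = (-10363/15)**2 = 107391769/225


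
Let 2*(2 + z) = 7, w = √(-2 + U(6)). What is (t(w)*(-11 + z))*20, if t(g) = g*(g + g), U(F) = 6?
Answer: -1520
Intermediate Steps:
w = 2 (w = √(-2 + 6) = √4 = 2)
t(g) = 2*g² (t(g) = g*(2*g) = 2*g²)
z = 3/2 (z = -2 + (½)*7 = -2 + 7/2 = 3/2 ≈ 1.5000)
(t(w)*(-11 + z))*20 = ((2*2²)*(-11 + 3/2))*20 = ((2*4)*(-19/2))*20 = (8*(-19/2))*20 = -76*20 = -1520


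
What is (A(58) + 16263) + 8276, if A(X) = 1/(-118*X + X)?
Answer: 166521653/6786 ≈ 24539.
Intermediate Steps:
A(X) = -1/(117*X) (A(X) = 1/(-117*X) = -1/(117*X))
(A(58) + 16263) + 8276 = (-1/117/58 + 16263) + 8276 = (-1/117*1/58 + 16263) + 8276 = (-1/6786 + 16263) + 8276 = 110360717/6786 + 8276 = 166521653/6786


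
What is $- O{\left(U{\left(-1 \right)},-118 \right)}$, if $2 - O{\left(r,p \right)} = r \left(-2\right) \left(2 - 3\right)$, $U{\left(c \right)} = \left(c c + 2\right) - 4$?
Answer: $-4$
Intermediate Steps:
$U{\left(c \right)} = -2 + c^{2}$ ($U{\left(c \right)} = \left(c^{2} + 2\right) - 4 = \left(2 + c^{2}\right) - 4 = -2 + c^{2}$)
$O{\left(r,p \right)} = 2 - 2 r$ ($O{\left(r,p \right)} = 2 - r \left(-2\right) \left(2 - 3\right) = 2 - - 2 r \left(-1\right) = 2 - 2 r$)
$- O{\left(U{\left(-1 \right)},-118 \right)} = - (2 - 2 \left(-2 + \left(-1\right)^{2}\right)) = - (2 - 2 \left(-2 + 1\right)) = - (2 - -2) = - (2 + 2) = \left(-1\right) 4 = -4$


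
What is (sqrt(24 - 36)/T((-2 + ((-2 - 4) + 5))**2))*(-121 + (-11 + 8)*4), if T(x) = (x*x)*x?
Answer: -266*I*sqrt(3)/729 ≈ -0.632*I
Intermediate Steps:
T(x) = x**3 (T(x) = x**2*x = x**3)
(sqrt(24 - 36)/T((-2 + ((-2 - 4) + 5))**2))*(-121 + (-11 + 8)*4) = (sqrt(24 - 36)/(((-2 + ((-2 - 4) + 5))**2)**3))*(-121 + (-11 + 8)*4) = (sqrt(-12)/(((-2 + (-6 + 5))**2)**3))*(-121 - 3*4) = ((2*I*sqrt(3))/(((-2 - 1)**2)**3))*(-121 - 12) = ((2*I*sqrt(3))/(((-3)**2)**3))*(-133) = ((2*I*sqrt(3))/(9**3))*(-133) = ((2*I*sqrt(3))/729)*(-133) = ((2*I*sqrt(3))*(1/729))*(-133) = (2*I*sqrt(3)/729)*(-133) = -266*I*sqrt(3)/729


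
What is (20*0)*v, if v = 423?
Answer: 0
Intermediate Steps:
(20*0)*v = (20*0)*423 = 0*423 = 0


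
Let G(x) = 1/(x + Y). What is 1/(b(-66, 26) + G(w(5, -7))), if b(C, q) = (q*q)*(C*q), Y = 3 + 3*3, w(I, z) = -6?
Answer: -6/6960095 ≈ -8.6206e-7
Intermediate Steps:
Y = 12 (Y = 3 + 9 = 12)
b(C, q) = C*q³ (b(C, q) = q²*(C*q) = C*q³)
G(x) = 1/(12 + x) (G(x) = 1/(x + 12) = 1/(12 + x))
1/(b(-66, 26) + G(w(5, -7))) = 1/(-66*26³ + 1/(12 - 6)) = 1/(-66*17576 + 1/6) = 1/(-1160016 + ⅙) = 1/(-6960095/6) = -6/6960095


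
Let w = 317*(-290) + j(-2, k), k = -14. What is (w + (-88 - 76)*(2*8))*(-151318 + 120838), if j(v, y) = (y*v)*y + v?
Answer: 2894015040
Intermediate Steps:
j(v, y) = v + v*y² (j(v, y) = (v*y)*y + v = v*y² + v = v + v*y²)
w = -92324 (w = 317*(-290) - 2*(1 + (-14)²) = -91930 - 2*(1 + 196) = -91930 - 2*197 = -91930 - 394 = -92324)
(w + (-88 - 76)*(2*8))*(-151318 + 120838) = (-92324 + (-88 - 76)*(2*8))*(-151318 + 120838) = (-92324 - 164*16)*(-30480) = (-92324 - 2624)*(-30480) = -94948*(-30480) = 2894015040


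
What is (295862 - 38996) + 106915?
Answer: 363781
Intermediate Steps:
(295862 - 38996) + 106915 = 256866 + 106915 = 363781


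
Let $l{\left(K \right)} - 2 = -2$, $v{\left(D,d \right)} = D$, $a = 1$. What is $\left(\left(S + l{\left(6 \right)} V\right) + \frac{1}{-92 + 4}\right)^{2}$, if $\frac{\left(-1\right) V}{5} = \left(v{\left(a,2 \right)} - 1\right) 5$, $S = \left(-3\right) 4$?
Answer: $\frac{1117249}{7744} \approx 144.27$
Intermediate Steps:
$l{\left(K \right)} = 0$ ($l{\left(K \right)} = 2 - 2 = 0$)
$S = -12$
$V = 0$ ($V = - 5 \left(1 - 1\right) 5 = - 5 \cdot 0 \cdot 5 = \left(-5\right) 0 = 0$)
$\left(\left(S + l{\left(6 \right)} V\right) + \frac{1}{-92 + 4}\right)^{2} = \left(\left(-12 + 0 \cdot 0\right) + \frac{1}{-92 + 4}\right)^{2} = \left(\left(-12 + 0\right) + \frac{1}{-88}\right)^{2} = \left(-12 - \frac{1}{88}\right)^{2} = \left(- \frac{1057}{88}\right)^{2} = \frac{1117249}{7744}$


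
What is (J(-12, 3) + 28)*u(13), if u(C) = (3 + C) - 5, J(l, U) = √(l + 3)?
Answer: 308 + 33*I ≈ 308.0 + 33.0*I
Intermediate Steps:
J(l, U) = √(3 + l)
u(C) = -2 + C
(J(-12, 3) + 28)*u(13) = (√(3 - 12) + 28)*(-2 + 13) = (√(-9) + 28)*11 = (3*I + 28)*11 = (28 + 3*I)*11 = 308 + 33*I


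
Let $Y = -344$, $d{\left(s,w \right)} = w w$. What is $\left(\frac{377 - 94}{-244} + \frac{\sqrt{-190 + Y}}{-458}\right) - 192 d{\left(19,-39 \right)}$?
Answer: $- \frac{71256091}{244} - \frac{i \sqrt{534}}{458} \approx -2.9203 \cdot 10^{5} - 0.050455 i$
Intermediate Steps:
$d{\left(s,w \right)} = w^{2}$
$\left(\frac{377 - 94}{-244} + \frac{\sqrt{-190 + Y}}{-458}\right) - 192 d{\left(19,-39 \right)} = \left(\frac{377 - 94}{-244} + \frac{\sqrt{-190 - 344}}{-458}\right) - 192 \left(-39\right)^{2} = \left(\left(377 - 94\right) \left(- \frac{1}{244}\right) + \sqrt{-534} \left(- \frac{1}{458}\right)\right) - 292032 = \left(283 \left(- \frac{1}{244}\right) + i \sqrt{534} \left(- \frac{1}{458}\right)\right) - 292032 = \left(- \frac{283}{244} - \frac{i \sqrt{534}}{458}\right) - 292032 = - \frac{71256091}{244} - \frac{i \sqrt{534}}{458}$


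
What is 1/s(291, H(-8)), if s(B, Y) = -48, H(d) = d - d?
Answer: -1/48 ≈ -0.020833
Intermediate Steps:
H(d) = 0
1/s(291, H(-8)) = 1/(-48) = -1/48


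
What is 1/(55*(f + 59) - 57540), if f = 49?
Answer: -1/51600 ≈ -1.9380e-5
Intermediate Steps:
1/(55*(f + 59) - 57540) = 1/(55*(49 + 59) - 57540) = 1/(55*108 - 57540) = 1/(5940 - 57540) = 1/(-51600) = -1/51600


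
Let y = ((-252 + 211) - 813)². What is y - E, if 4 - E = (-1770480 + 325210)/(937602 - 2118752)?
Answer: 86142831407/118115 ≈ 7.2931e+5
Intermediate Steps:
y = 729316 (y = (-41 - 813)² = (-854)² = 729316)
E = 327933/118115 (E = 4 - (-1770480 + 325210)/(937602 - 2118752) = 4 - (-1445270)/(-1181150) = 4 - (-1445270)*(-1)/1181150 = 4 - 1*144527/118115 = 4 - 144527/118115 = 327933/118115 ≈ 2.7764)
y - E = 729316 - 1*327933/118115 = 729316 - 327933/118115 = 86142831407/118115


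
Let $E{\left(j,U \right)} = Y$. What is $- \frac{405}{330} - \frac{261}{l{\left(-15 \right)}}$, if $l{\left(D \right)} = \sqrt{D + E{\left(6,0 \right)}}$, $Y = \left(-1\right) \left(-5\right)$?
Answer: $- \frac{27}{22} + \frac{261 i \sqrt{10}}{10} \approx -1.2273 + 82.535 i$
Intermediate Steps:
$Y = 5$
$E{\left(j,U \right)} = 5$
$l{\left(D \right)} = \sqrt{5 + D}$ ($l{\left(D \right)} = \sqrt{D + 5} = \sqrt{5 + D}$)
$- \frac{405}{330} - \frac{261}{l{\left(-15 \right)}} = - \frac{405}{330} - \frac{261}{\sqrt{5 - 15}} = \left(-405\right) \frac{1}{330} - \frac{261}{\sqrt{-10}} = - \frac{27}{22} - \frac{261}{i \sqrt{10}} = - \frac{27}{22} - 261 \left(- \frac{i \sqrt{10}}{10}\right) = - \frac{27}{22} + \frac{261 i \sqrt{10}}{10}$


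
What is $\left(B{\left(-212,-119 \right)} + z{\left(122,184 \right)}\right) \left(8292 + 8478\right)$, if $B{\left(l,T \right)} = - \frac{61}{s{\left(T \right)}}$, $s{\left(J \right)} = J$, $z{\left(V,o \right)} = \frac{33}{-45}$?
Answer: $- \frac{440492}{119} \approx -3701.6$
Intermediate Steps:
$z{\left(V,o \right)} = - \frac{11}{15}$ ($z{\left(V,o \right)} = 33 \left(- \frac{1}{45}\right) = - \frac{11}{15}$)
$B{\left(l,T \right)} = - \frac{61}{T}$
$\left(B{\left(-212,-119 \right)} + z{\left(122,184 \right)}\right) \left(8292 + 8478\right) = \left(- \frac{61}{-119} - \frac{11}{15}\right) \left(8292 + 8478\right) = \left(\left(-61\right) \left(- \frac{1}{119}\right) - \frac{11}{15}\right) 16770 = \left(\frac{61}{119} - \frac{11}{15}\right) 16770 = \left(- \frac{394}{1785}\right) 16770 = - \frac{440492}{119}$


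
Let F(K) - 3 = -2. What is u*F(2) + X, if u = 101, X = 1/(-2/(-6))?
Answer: 104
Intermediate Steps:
F(K) = 1 (F(K) = 3 - 2 = 1)
X = 3 (X = 1/(-2*(-⅙)) = 1/(⅓) = 3)
u*F(2) + X = 101*1 + 3 = 101 + 3 = 104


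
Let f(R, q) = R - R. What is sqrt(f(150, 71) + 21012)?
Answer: 2*sqrt(5253) ≈ 144.96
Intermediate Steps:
f(R, q) = 0
sqrt(f(150, 71) + 21012) = sqrt(0 + 21012) = sqrt(21012) = 2*sqrt(5253)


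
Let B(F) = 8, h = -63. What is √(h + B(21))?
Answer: I*√55 ≈ 7.4162*I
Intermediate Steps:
√(h + B(21)) = √(-63 + 8) = √(-55) = I*√55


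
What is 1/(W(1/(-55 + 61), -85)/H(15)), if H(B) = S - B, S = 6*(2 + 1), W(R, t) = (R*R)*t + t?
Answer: -108/3145 ≈ -0.034340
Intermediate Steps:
W(R, t) = t + t*R**2 (W(R, t) = R**2*t + t = t*R**2 + t = t + t*R**2)
S = 18 (S = 6*3 = 18)
H(B) = 18 - B
1/(W(1/(-55 + 61), -85)/H(15)) = 1/((-85*(1 + (1/(-55 + 61))**2))/(18 - 1*15)) = 1/((-85*(1 + (1/6)**2))/(18 - 15)) = 1/(-85*(1 + (1/6)**2)/3) = 1/(-85*(1 + 1/36)*(1/3)) = 1/(-85*37/36*(1/3)) = 1/(-3145/36*1/3) = 1/(-3145/108) = -108/3145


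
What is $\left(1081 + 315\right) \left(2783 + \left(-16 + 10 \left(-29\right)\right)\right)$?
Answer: $3457892$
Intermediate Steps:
$\left(1081 + 315\right) \left(2783 + \left(-16 + 10 \left(-29\right)\right)\right) = 1396 \left(2783 - 306\right) = 1396 \cdot 2477 = 3457892$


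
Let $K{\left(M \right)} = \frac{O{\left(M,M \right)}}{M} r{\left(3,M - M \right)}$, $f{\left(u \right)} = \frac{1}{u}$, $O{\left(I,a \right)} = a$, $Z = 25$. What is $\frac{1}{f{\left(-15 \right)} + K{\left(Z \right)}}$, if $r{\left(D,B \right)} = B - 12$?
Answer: $- \frac{15}{181} \approx -0.082873$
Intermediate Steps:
$r{\left(D,B \right)} = -12 + B$ ($r{\left(D,B \right)} = B - 12 = -12 + B$)
$K{\left(M \right)} = -12$ ($K{\left(M \right)} = \frac{M}{M} \left(-12 + \left(M - M\right)\right) = 1 \left(-12 + 0\right) = 1 \left(-12\right) = -12$)
$\frac{1}{f{\left(-15 \right)} + K{\left(Z \right)}} = \frac{1}{\frac{1}{-15} - 12} = \frac{1}{- \frac{1}{15} - 12} = \frac{1}{- \frac{181}{15}} = - \frac{15}{181}$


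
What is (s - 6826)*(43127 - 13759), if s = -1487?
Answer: -244136184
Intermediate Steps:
(s - 6826)*(43127 - 13759) = (-1487 - 6826)*(43127 - 13759) = -8313*29368 = -244136184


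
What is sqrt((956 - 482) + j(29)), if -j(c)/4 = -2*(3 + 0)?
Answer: sqrt(498) ≈ 22.316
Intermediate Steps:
j(c) = 24 (j(c) = -(-8)*(3 + 0) = -(-8)*3 = -4*(-6) = 24)
sqrt((956 - 482) + j(29)) = sqrt((956 - 482) + 24) = sqrt(474 + 24) = sqrt(498)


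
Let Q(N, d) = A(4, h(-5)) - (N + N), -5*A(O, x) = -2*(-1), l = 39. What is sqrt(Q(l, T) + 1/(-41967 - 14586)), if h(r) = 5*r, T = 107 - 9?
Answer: I*sqrt(6268555359465)/282765 ≈ 8.8544*I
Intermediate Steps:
T = 98
A(O, x) = -2/5 (A(O, x) = -(-2)*(-1)/5 = -1/5*2 = -2/5)
Q(N, d) = -2/5 - 2*N (Q(N, d) = -2/5 - (N + N) = -2/5 - 2*N)
sqrt(Q(l, T) + 1/(-41967 - 14586)) = sqrt((-2/5 - 2*39) + 1/(-41967 - 14586)) = sqrt((-2/5 - 78) + 1/(-56553)) = sqrt(-392/5 - 1/56553) = sqrt(-22168781/282765) = I*sqrt(6268555359465)/282765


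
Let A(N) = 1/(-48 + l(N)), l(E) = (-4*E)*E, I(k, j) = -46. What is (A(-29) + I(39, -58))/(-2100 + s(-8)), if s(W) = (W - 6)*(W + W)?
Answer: 156953/6400912 ≈ 0.024520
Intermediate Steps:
l(E) = -4*E²
A(N) = 1/(-48 - 4*N²)
s(W) = 2*W*(-6 + W) (s(W) = (-6 + W)*(2*W) = 2*W*(-6 + W))
(A(-29) + I(39, -58))/(-2100 + s(-8)) = (-1/(48 + 4*(-29)²) - 46)/(-2100 + 2*(-8)*(-6 - 8)) = (-1/(48 + 4*841) - 46)/(-2100 + 2*(-8)*(-14)) = (-1/(48 + 3364) - 46)/(-2100 + 224) = (-1/3412 - 46)/(-1876) = (-1*1/3412 - 46)*(-1/1876) = (-1/3412 - 46)*(-1/1876) = -156953/3412*(-1/1876) = 156953/6400912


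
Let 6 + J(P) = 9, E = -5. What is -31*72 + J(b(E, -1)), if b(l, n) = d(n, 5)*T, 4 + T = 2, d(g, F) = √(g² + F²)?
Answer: -2229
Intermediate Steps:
d(g, F) = √(F² + g²)
T = -2 (T = -4 + 2 = -2)
b(l, n) = -2*√(25 + n²) (b(l, n) = √(5² + n²)*(-2) = √(25 + n²)*(-2) = -2*√(25 + n²))
J(P) = 3 (J(P) = -6 + 9 = 3)
-31*72 + J(b(E, -1)) = -31*72 + 3 = -2232 + 3 = -2229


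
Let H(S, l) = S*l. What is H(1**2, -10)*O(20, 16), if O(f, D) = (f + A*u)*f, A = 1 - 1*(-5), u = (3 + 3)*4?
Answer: -32800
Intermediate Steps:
u = 24 (u = 6*4 = 24)
A = 6 (A = 1 + 5 = 6)
O(f, D) = f*(144 + f) (O(f, D) = (f + 6*24)*f = (f + 144)*f = (144 + f)*f = f*(144 + f))
H(1**2, -10)*O(20, 16) = (1**2*(-10))*(20*(144 + 20)) = (1*(-10))*(20*164) = -10*3280 = -32800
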